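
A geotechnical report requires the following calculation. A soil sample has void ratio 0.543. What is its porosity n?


Using the relation n = e / (1 + e)
n = 0.543 / (1 + 0.543)
n = 0.543 / 1.543
n = 0.3519


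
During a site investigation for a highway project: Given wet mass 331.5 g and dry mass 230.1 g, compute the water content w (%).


Using w = (m_wet - m_dry) / m_dry * 100
m_wet - m_dry = 331.5 - 230.1 = 101.4 g
w = 101.4 / 230.1 * 100
w = 44.07 %


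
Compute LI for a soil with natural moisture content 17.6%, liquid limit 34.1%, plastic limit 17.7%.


Result: -0.006

Derivation:
First compute the plasticity index:
PI = LL - PL = 34.1 - 17.7 = 16.4
Then compute the liquidity index:
LI = (w - PL) / PI
LI = (17.6 - 17.7) / 16.4
LI = -0.006


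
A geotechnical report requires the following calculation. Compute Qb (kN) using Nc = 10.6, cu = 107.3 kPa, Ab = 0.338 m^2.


Result: 384.43 kN

Derivation:
Using Qb = Nc * cu * Ab
Qb = 10.6 * 107.3 * 0.338
Qb = 384.43 kN


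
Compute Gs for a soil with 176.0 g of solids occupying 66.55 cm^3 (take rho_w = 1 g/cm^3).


Result: 2.645

Derivation:
Using Gs = m_s / (V_s * rho_w)
Since rho_w = 1 g/cm^3:
Gs = 176.0 / 66.55
Gs = 2.645


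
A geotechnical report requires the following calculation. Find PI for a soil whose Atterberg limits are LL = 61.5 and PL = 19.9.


Using PI = LL - PL
PI = 61.5 - 19.9
PI = 41.6


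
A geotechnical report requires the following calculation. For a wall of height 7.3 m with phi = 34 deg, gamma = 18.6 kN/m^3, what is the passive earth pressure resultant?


Compute passive earth pressure coefficient:
Kp = tan^2(45 + phi/2) = tan^2(62.0) = 3.537132
Compute passive force:
Pp = 0.5 * Kp * gamma * H^2
Pp = 0.5 * 3.537132 * 18.6 * 7.3^2
Pp = 1752.99 kN/m


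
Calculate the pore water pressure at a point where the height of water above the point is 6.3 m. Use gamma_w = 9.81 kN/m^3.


Using u = gamma_w * h_w
u = 9.81 * 6.3
u = 61.8 kPa


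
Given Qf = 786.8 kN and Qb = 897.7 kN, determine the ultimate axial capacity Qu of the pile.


Using Qu = Qf + Qb
Qu = 786.8 + 897.7
Qu = 1684.5 kN


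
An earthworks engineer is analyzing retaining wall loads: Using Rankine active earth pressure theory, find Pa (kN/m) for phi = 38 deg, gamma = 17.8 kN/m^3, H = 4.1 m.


Compute active earth pressure coefficient:
Ka = tan^2(45 - phi/2) = tan^2(26.0) = 0.237883
Compute active force:
Pa = 0.5 * Ka * gamma * H^2
Pa = 0.5 * 0.237883 * 17.8 * 4.1^2
Pa = 35.59 kN/m


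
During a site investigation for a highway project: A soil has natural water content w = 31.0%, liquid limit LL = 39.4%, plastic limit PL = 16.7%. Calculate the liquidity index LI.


First compute the plasticity index:
PI = LL - PL = 39.4 - 16.7 = 22.7
Then compute the liquidity index:
LI = (w - PL) / PI
LI = (31.0 - 16.7) / 22.7
LI = 0.63


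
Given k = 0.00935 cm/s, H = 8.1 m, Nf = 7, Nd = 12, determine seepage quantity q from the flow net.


Convert k to m/s for unit consistency with H:
k = 0.00935 cm/s = 0.00935 / 100 m/s = 9.35e-05 m/s
Using q = k * H * Nf / Nd
Nf / Nd = 7 / 12 = 0.5833
q = 9.35e-05 * 8.1 * 0.5833
q = 0.0004418 m^3/s per m


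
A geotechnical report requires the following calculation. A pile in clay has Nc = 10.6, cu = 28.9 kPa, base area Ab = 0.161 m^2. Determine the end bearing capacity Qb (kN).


Using Qb = Nc * cu * Ab
Qb = 10.6 * 28.9 * 0.161
Qb = 49.32 kN


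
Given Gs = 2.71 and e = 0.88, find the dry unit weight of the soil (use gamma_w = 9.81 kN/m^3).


Result: 14.141 kN/m^3

Derivation:
Using gamma_d = Gs * gamma_w / (1 + e)
gamma_d = 2.71 * 9.81 / (1 + 0.88)
gamma_d = 2.71 * 9.81 / 1.88
gamma_d = 14.141 kN/m^3


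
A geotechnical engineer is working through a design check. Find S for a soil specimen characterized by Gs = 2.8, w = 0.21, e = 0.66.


Using S = Gs * w / e
S = 2.8 * 0.21 / 0.66
S = 0.8909


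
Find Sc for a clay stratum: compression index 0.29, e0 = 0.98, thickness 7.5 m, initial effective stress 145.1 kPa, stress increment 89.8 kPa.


Using Sc = Cc * H / (1 + e0) * log10((sigma0 + delta_sigma) / sigma0)
Stress ratio = (145.1 + 89.8) / 145.1 = 1.61888
log10(1.61888) = 0.209216
Cc * H / (1 + e0) = 0.29 * 7.5 / (1 + 0.98) = 1.09848
Sc = 1.09848 * 0.209216
Sc = 0.2298 m


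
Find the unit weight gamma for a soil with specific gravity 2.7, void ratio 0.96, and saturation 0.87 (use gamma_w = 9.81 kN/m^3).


Using gamma = gamma_w * (Gs + S*e) / (1 + e)
Numerator: Gs + S*e = 2.7 + 0.87*0.96 = 3.5352
Denominator: 1 + e = 1 + 0.96 = 1.96
gamma = 9.81 * 3.5352 / 1.96
gamma = 17.694 kN/m^3


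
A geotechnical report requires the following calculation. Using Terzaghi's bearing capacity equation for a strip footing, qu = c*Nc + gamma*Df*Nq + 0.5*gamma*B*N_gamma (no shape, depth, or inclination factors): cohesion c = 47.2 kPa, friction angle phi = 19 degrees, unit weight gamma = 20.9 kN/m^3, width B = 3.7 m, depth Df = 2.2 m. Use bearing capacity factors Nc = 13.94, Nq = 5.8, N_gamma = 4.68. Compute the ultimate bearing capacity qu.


Result: 1105.6 kPa

Derivation:
Compute qu = c*Nc + gamma*Df*Nq + 0.5*gamma*B*N_gamma
Term 1: 47.2 * 13.94 = 657.968
Term 2: 20.9 * 2.2 * 5.8 = 266.684
Term 3: 0.5 * 20.9 * 3.7 * 4.68 = 180.9522
qu = 657.968 + 266.684 + 180.9522
qu = 1105.6 kPa


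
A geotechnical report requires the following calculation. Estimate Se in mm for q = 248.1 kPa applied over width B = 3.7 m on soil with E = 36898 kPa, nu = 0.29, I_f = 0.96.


Using Se = q * B * (1 - nu^2) * I_f / E
1 - nu^2 = 1 - 0.29^2 = 0.9159
Se = 248.1 * 3.7 * 0.9159 * 0.96 / 36898
Se = 0.021875 m
Convert to mm: Se = 0.021875 * 1000 = 21.875 mm


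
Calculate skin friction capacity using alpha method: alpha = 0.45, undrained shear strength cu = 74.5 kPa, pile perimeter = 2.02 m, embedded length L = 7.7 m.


Using Qs = alpha * cu * perimeter * L
Qs = 0.45 * 74.5 * 2.02 * 7.7
Qs = 521.45 kN


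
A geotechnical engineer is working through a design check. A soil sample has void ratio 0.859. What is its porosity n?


Result: 0.4621

Derivation:
Using the relation n = e / (1 + e)
n = 0.859 / (1 + 0.859)
n = 0.859 / 1.859
n = 0.4621


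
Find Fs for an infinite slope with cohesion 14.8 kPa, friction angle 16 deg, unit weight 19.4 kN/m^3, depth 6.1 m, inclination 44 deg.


Using Fs = c / (gamma*H*sin(beta)*cos(beta)) + tan(phi)/tan(beta)
Cohesion contribution = 14.8 / (19.4*6.1*sin(44)*cos(44))
Cohesion contribution = 0.250279
Friction contribution = tan(16)/tan(44) = 0.296934
Fs = 0.250279 + 0.296934
Fs = 0.547


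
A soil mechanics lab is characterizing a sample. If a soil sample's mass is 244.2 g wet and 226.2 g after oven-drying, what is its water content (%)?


Using w = (m_wet - m_dry) / m_dry * 100
m_wet - m_dry = 244.2 - 226.2 = 18.0 g
w = 18.0 / 226.2 * 100
w = 7.96 %


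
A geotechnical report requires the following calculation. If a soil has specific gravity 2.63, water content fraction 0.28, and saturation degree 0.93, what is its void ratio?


Result: 0.7918

Derivation:
Using the relation e = Gs * w / S
e = 2.63 * 0.28 / 0.93
e = 0.7918


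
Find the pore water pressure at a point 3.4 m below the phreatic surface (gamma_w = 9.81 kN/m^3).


Result: 33.35 kPa

Derivation:
Using u = gamma_w * h_w
u = 9.81 * 3.4
u = 33.35 kPa


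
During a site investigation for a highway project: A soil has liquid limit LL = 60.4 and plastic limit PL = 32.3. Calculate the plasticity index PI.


Using PI = LL - PL
PI = 60.4 - 32.3
PI = 28.1


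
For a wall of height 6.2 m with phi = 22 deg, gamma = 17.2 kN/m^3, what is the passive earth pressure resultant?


Result: 726.62 kN/m

Derivation:
Compute passive earth pressure coefficient:
Kp = tan^2(45 + phi/2) = tan^2(56.0) = 2.197987
Compute passive force:
Pp = 0.5 * Kp * gamma * H^2
Pp = 0.5 * 2.197987 * 17.2 * 6.2^2
Pp = 726.62 kN/m


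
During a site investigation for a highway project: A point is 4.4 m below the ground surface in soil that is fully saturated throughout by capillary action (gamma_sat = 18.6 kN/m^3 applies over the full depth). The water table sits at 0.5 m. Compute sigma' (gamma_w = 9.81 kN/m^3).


Result: 43.58 kPa

Derivation:
Total stress = gamma_sat * depth
sigma = 18.6 * 4.4 = 81.84 kPa
Pore water pressure u = gamma_w * (depth - d_wt)
u = 9.81 * (4.4 - 0.5) = 38.259 kPa
Effective stress = sigma - u
sigma' = 81.84 - 38.259 = 43.58 kPa


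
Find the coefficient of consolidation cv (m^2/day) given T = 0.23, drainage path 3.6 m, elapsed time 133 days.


Using cv = T * H_dr^2 / t
H_dr^2 = 3.6^2 = 12.96
cv = 0.23 * 12.96 / 133
cv = 0.02241 m^2/day


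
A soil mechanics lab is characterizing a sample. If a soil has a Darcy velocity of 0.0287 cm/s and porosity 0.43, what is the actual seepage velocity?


Using v_s = v_d / n
v_s = 0.0287 / 0.43
v_s = 0.06674 cm/s


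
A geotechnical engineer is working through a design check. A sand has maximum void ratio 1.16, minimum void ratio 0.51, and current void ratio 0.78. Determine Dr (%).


Result: 58.46 %

Derivation:
Using Dr = (e_max - e) / (e_max - e_min) * 100
e_max - e = 1.16 - 0.78 = 0.38
e_max - e_min = 1.16 - 0.51 = 0.65
Dr = 0.38 / 0.65 * 100
Dr = 58.46 %


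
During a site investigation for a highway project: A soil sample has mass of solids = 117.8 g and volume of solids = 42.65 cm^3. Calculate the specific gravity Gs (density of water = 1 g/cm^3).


Result: 2.762

Derivation:
Using Gs = m_s / (V_s * rho_w)
Since rho_w = 1 g/cm^3:
Gs = 117.8 / 42.65
Gs = 2.762


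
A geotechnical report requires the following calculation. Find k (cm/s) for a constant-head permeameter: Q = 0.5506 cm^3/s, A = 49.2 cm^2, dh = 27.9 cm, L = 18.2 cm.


Result: 0.0073 cm/s

Derivation:
Compute hydraulic gradient:
i = dh / L = 27.9 / 18.2 = 1.53297
Then apply Darcy's law:
k = Q / (A * i)
k = 0.5506 / (49.2 * 1.53297)
k = 0.5506 / 75.422
k = 0.0073 cm/s


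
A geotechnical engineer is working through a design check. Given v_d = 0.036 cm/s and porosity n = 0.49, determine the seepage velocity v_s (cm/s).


Result: 0.07347 cm/s

Derivation:
Using v_s = v_d / n
v_s = 0.036 / 0.49
v_s = 0.07347 cm/s


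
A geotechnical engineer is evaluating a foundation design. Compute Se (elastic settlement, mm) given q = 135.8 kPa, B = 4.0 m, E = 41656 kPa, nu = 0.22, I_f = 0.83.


Using Se = q * B * (1 - nu^2) * I_f / E
1 - nu^2 = 1 - 0.22^2 = 0.9516
Se = 135.8 * 4.0 * 0.9516 * 0.83 / 41656
Se = 0.010299 m
Convert to mm: Se = 0.010299 * 1000 = 10.299 mm


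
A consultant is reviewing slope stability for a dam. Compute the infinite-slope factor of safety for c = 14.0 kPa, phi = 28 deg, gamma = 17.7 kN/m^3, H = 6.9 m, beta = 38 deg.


Using Fs = c / (gamma*H*sin(beta)*cos(beta)) + tan(phi)/tan(beta)
Cohesion contribution = 14.0 / (17.7*6.9*sin(38)*cos(38))
Cohesion contribution = 0.236282
Friction contribution = tan(28)/tan(38) = 0.680557
Fs = 0.236282 + 0.680557
Fs = 0.917


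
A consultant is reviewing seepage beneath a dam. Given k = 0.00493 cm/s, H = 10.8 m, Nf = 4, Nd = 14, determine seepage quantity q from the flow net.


Convert k to m/s for unit consistency with H:
k = 0.00493 cm/s = 0.00493 / 100 m/s = 4.93e-05 m/s
Using q = k * H * Nf / Nd
Nf / Nd = 4 / 14 = 0.2857
q = 4.93e-05 * 10.8 * 0.2857
q = 0.0001521 m^3/s per m


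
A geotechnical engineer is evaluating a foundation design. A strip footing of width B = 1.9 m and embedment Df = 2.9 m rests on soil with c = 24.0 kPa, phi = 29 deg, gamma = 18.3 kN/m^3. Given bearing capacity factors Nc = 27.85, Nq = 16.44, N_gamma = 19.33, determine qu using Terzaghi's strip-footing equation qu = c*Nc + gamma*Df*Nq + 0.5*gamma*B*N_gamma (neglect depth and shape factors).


Compute qu = c*Nc + gamma*Df*Nq + 0.5*gamma*B*N_gamma
Term 1: 24.0 * 27.85 = 668.4
Term 2: 18.3 * 2.9 * 16.44 = 872.4708
Term 3: 0.5 * 18.3 * 1.9 * 19.33 = 336.05205
qu = 668.4 + 872.4708 + 336.05205
qu = 1876.92 kPa


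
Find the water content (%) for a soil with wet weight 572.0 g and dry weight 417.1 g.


Result: 37.14 %

Derivation:
Using w = (m_wet - m_dry) / m_dry * 100
m_wet - m_dry = 572.0 - 417.1 = 154.9 g
w = 154.9 / 417.1 * 100
w = 37.14 %


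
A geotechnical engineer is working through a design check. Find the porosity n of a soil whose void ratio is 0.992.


Using the relation n = e / (1 + e)
n = 0.992 / (1 + 0.992)
n = 0.992 / 1.992
n = 0.498


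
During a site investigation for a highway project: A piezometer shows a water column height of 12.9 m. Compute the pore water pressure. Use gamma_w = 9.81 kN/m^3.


Using u = gamma_w * h_w
u = 9.81 * 12.9
u = 126.55 kPa


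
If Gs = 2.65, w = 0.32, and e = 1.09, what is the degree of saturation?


Using S = Gs * w / e
S = 2.65 * 0.32 / 1.09
S = 0.778


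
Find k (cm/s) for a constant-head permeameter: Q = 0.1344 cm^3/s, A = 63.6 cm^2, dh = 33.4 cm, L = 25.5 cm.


Compute hydraulic gradient:
i = dh / L = 33.4 / 25.5 = 1.3098
Then apply Darcy's law:
k = Q / (A * i)
k = 0.1344 / (63.6 * 1.3098)
k = 0.1344 / 83.3035
k = 0.001613 cm/s


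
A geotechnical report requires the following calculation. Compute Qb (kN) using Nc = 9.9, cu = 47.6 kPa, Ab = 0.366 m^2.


Using Qb = Nc * cu * Ab
Qb = 9.9 * 47.6 * 0.366
Qb = 172.47 kN


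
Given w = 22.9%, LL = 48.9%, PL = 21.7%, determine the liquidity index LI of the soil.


First compute the plasticity index:
PI = LL - PL = 48.9 - 21.7 = 27.2
Then compute the liquidity index:
LI = (w - PL) / PI
LI = (22.9 - 21.7) / 27.2
LI = 0.044


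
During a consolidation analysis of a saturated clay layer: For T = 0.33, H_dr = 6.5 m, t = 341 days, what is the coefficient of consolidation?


Using cv = T * H_dr^2 / t
H_dr^2 = 6.5^2 = 42.25
cv = 0.33 * 42.25 / 341
cv = 0.04089 m^2/day


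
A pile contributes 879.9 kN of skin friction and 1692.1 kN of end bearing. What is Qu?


Using Qu = Qf + Qb
Qu = 879.9 + 1692.1
Qu = 2572.0 kN


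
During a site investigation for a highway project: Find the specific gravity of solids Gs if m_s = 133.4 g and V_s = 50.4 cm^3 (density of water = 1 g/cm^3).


Using Gs = m_s / (V_s * rho_w)
Since rho_w = 1 g/cm^3:
Gs = 133.4 / 50.4
Gs = 2.647


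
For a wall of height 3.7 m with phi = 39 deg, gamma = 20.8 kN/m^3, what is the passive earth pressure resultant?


Result: 625.81 kN/m

Derivation:
Compute passive earth pressure coefficient:
Kp = tan^2(45 + phi/2) = tan^2(64.5) = 4.395495
Compute passive force:
Pp = 0.5 * Kp * gamma * H^2
Pp = 0.5 * 4.395495 * 20.8 * 3.7^2
Pp = 625.81 kN/m


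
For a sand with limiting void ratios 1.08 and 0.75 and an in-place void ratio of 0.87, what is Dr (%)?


Using Dr = (e_max - e) / (e_max - e_min) * 100
e_max - e = 1.08 - 0.87 = 0.21
e_max - e_min = 1.08 - 0.75 = 0.33
Dr = 0.21 / 0.33 * 100
Dr = 63.64 %


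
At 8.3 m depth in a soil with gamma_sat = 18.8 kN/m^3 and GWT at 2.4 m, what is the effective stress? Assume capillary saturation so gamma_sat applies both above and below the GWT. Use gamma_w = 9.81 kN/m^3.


Total stress = gamma_sat * depth
sigma = 18.8 * 8.3 = 156.04 kPa
Pore water pressure u = gamma_w * (depth - d_wt)
u = 9.81 * (8.3 - 2.4) = 57.879 kPa
Effective stress = sigma - u
sigma' = 156.04 - 57.879 = 98.16 kPa


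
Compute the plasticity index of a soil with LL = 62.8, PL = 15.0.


Using PI = LL - PL
PI = 62.8 - 15.0
PI = 47.8


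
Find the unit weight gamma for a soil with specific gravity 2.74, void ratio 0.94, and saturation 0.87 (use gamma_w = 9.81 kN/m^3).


Result: 17.991 kN/m^3

Derivation:
Using gamma = gamma_w * (Gs + S*e) / (1 + e)
Numerator: Gs + S*e = 2.74 + 0.87*0.94 = 3.5578
Denominator: 1 + e = 1 + 0.94 = 1.94
gamma = 9.81 * 3.5578 / 1.94
gamma = 17.991 kN/m^3


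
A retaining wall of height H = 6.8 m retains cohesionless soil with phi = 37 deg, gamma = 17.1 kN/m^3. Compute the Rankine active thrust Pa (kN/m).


Compute active earth pressure coefficient:
Ka = tan^2(45 - phi/2) = tan^2(26.5) = 0.248584
Compute active force:
Pa = 0.5 * Ka * gamma * H^2
Pa = 0.5 * 0.248584 * 17.1 * 6.8^2
Pa = 98.28 kN/m


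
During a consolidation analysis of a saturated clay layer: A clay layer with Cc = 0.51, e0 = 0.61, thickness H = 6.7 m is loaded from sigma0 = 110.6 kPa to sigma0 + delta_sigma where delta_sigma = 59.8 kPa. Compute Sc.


Using Sc = Cc * H / (1 + e0) * log10((sigma0 + delta_sigma) / sigma0)
Stress ratio = (110.6 + 59.8) / 110.6 = 1.54069
log10(1.54069) = 0.187714
Cc * H / (1 + e0) = 0.51 * 6.7 / (1 + 0.61) = 2.12236
Sc = 2.12236 * 0.187714
Sc = 0.3984 m


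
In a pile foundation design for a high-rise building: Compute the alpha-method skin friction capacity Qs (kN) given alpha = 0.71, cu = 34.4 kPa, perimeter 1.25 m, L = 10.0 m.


Using Qs = alpha * cu * perimeter * L
Qs = 0.71 * 34.4 * 1.25 * 10.0
Qs = 305.3 kN


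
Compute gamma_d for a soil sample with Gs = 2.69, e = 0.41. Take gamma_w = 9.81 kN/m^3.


Result: 18.716 kN/m^3

Derivation:
Using gamma_d = Gs * gamma_w / (1 + e)
gamma_d = 2.69 * 9.81 / (1 + 0.41)
gamma_d = 2.69 * 9.81 / 1.41
gamma_d = 18.716 kN/m^3


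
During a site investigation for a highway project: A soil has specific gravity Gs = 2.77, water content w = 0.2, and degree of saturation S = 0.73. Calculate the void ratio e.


Using the relation e = Gs * w / S
e = 2.77 * 0.2 / 0.73
e = 0.7589


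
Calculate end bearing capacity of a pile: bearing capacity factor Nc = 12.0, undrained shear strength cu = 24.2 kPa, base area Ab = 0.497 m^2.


Result: 144.33 kN

Derivation:
Using Qb = Nc * cu * Ab
Qb = 12.0 * 24.2 * 0.497
Qb = 144.33 kN


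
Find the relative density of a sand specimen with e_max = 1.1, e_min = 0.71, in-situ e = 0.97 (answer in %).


Using Dr = (e_max - e) / (e_max - e_min) * 100
e_max - e = 1.1 - 0.97 = 0.13
e_max - e_min = 1.1 - 0.71 = 0.39
Dr = 0.13 / 0.39 * 100
Dr = 33.33 %


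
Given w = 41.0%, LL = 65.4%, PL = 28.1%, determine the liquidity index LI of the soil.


Result: 0.346

Derivation:
First compute the plasticity index:
PI = LL - PL = 65.4 - 28.1 = 37.3
Then compute the liquidity index:
LI = (w - PL) / PI
LI = (41.0 - 28.1) / 37.3
LI = 0.346


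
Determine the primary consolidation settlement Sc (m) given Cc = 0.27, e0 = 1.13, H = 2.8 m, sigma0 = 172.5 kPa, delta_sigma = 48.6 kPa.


Using Sc = Cc * H / (1 + e0) * log10((sigma0 + delta_sigma) / sigma0)
Stress ratio = (172.5 + 48.6) / 172.5 = 1.28174
log10(1.28174) = 0.1078
Cc * H / (1 + e0) = 0.27 * 2.8 / (1 + 1.13) = 0.35493
Sc = 0.35493 * 0.1078
Sc = 0.0383 m


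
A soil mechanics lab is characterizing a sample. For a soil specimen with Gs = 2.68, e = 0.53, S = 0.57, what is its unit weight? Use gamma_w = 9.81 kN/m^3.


Result: 19.121 kN/m^3

Derivation:
Using gamma = gamma_w * (Gs + S*e) / (1 + e)
Numerator: Gs + S*e = 2.68 + 0.57*0.53 = 2.9821
Denominator: 1 + e = 1 + 0.53 = 1.53
gamma = 9.81 * 2.9821 / 1.53
gamma = 19.121 kN/m^3


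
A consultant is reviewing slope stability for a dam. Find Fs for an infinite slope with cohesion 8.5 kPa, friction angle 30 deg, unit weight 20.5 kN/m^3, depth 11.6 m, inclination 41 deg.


Using Fs = c / (gamma*H*sin(beta)*cos(beta)) + tan(phi)/tan(beta)
Cohesion contribution = 8.5 / (20.5*11.6*sin(41)*cos(41))
Cohesion contribution = 0.0721912
Friction contribution = tan(30)/tan(41) = 0.664166
Fs = 0.0721912 + 0.664166
Fs = 0.736


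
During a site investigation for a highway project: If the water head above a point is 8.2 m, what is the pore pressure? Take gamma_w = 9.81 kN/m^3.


Using u = gamma_w * h_w
u = 9.81 * 8.2
u = 80.44 kPa


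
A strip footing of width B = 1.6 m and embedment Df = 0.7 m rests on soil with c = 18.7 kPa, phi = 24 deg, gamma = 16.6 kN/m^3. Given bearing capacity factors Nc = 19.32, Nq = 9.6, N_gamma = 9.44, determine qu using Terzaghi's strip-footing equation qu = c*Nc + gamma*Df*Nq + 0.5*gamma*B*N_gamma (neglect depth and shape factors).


Compute qu = c*Nc + gamma*Df*Nq + 0.5*gamma*B*N_gamma
Term 1: 18.7 * 19.32 = 361.284
Term 2: 16.6 * 0.7 * 9.6 = 111.552
Term 3: 0.5 * 16.6 * 1.6 * 9.44 = 125.3632
qu = 361.284 + 111.552 + 125.3632
qu = 598.2 kPa


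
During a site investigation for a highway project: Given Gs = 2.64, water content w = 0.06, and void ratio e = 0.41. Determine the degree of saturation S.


Using S = Gs * w / e
S = 2.64 * 0.06 / 0.41
S = 0.3863


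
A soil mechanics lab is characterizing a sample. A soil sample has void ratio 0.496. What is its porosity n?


Using the relation n = e / (1 + e)
n = 0.496 / (1 + 0.496)
n = 0.496 / 1.496
n = 0.3316


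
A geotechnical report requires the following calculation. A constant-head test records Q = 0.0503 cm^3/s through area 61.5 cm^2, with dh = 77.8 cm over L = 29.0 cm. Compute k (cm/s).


Result: 0.000305 cm/s

Derivation:
Compute hydraulic gradient:
i = dh / L = 77.8 / 29.0 = 2.68276
Then apply Darcy's law:
k = Q / (A * i)
k = 0.0503 / (61.5 * 2.68276)
k = 0.0503 / 164.99
k = 0.000305 cm/s


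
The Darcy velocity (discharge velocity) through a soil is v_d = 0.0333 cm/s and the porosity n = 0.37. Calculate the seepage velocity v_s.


Using v_s = v_d / n
v_s = 0.0333 / 0.37
v_s = 0.09 cm/s


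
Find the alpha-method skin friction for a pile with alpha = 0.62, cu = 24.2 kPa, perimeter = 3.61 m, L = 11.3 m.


Using Qs = alpha * cu * perimeter * L
Qs = 0.62 * 24.2 * 3.61 * 11.3
Qs = 612.06 kN


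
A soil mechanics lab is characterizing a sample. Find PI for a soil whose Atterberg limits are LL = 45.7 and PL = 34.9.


Using PI = LL - PL
PI = 45.7 - 34.9
PI = 10.8


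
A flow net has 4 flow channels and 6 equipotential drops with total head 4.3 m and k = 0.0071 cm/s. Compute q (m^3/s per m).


Convert k to m/s for unit consistency with H:
k = 0.0071 cm/s = 0.0071 / 100 m/s = 7.1e-05 m/s
Using q = k * H * Nf / Nd
Nf / Nd = 4 / 6 = 0.6667
q = 7.1e-05 * 4.3 * 0.6667
q = 0.0002035 m^3/s per m


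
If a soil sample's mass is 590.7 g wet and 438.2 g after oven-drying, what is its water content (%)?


Result: 34.8 %

Derivation:
Using w = (m_wet - m_dry) / m_dry * 100
m_wet - m_dry = 590.7 - 438.2 = 152.5 g
w = 152.5 / 438.2 * 100
w = 34.8 %


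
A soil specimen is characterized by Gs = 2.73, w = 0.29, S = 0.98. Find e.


Using the relation e = Gs * w / S
e = 2.73 * 0.29 / 0.98
e = 0.8079


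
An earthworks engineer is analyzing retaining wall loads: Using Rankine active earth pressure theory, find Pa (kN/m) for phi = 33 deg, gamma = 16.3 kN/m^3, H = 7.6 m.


Compute active earth pressure coefficient:
Ka = tan^2(45 - phi/2) = tan^2(28.5) = 0.294801
Compute active force:
Pa = 0.5 * Ka * gamma * H^2
Pa = 0.5 * 0.294801 * 16.3 * 7.6^2
Pa = 138.78 kN/m


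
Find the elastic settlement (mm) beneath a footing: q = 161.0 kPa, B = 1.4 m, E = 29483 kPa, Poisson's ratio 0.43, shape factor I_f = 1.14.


Using Se = q * B * (1 - nu^2) * I_f / E
1 - nu^2 = 1 - 0.43^2 = 0.8151
Se = 161.0 * 1.4 * 0.8151 * 1.14 / 29483
Se = 0.007104 m
Convert to mm: Se = 0.007104 * 1000 = 7.104 mm


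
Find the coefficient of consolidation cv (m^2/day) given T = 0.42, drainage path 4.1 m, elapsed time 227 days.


Using cv = T * H_dr^2 / t
H_dr^2 = 4.1^2 = 16.81
cv = 0.42 * 16.81 / 227
cv = 0.0311 m^2/day


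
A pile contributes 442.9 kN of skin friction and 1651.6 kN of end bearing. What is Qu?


Using Qu = Qf + Qb
Qu = 442.9 + 1651.6
Qu = 2094.5 kN


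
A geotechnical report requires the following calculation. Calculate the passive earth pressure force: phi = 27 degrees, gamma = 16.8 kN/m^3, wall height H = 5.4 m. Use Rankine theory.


Compute passive earth pressure coefficient:
Kp = tan^2(45 + phi/2) = tan^2(58.5) = 2.66294
Compute passive force:
Pp = 0.5 * Kp * gamma * H^2
Pp = 0.5 * 2.66294 * 16.8 * 5.4^2
Pp = 652.27 kN/m


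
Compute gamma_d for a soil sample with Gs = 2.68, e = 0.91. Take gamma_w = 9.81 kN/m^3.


Using gamma_d = Gs * gamma_w / (1 + e)
gamma_d = 2.68 * 9.81 / (1 + 0.91)
gamma_d = 2.68 * 9.81 / 1.91
gamma_d = 13.765 kN/m^3


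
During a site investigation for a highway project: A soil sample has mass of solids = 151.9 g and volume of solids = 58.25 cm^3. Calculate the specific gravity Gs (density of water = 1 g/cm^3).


Result: 2.608

Derivation:
Using Gs = m_s / (V_s * rho_w)
Since rho_w = 1 g/cm^3:
Gs = 151.9 / 58.25
Gs = 2.608


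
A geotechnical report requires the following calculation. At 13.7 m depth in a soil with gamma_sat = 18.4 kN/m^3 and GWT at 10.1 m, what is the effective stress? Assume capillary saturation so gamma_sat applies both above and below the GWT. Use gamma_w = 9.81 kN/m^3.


Total stress = gamma_sat * depth
sigma = 18.4 * 13.7 = 252.08 kPa
Pore water pressure u = gamma_w * (depth - d_wt)
u = 9.81 * (13.7 - 10.1) = 35.316 kPa
Effective stress = sigma - u
sigma' = 252.08 - 35.316 = 216.76 kPa


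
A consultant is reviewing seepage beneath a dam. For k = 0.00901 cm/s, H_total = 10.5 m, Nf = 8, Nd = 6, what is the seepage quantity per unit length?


Convert k to m/s for unit consistency with H:
k = 0.00901 cm/s = 0.00901 / 100 m/s = 9.01e-05 m/s
Using q = k * H * Nf / Nd
Nf / Nd = 8 / 6 = 1.3333
q = 9.01e-05 * 10.5 * 1.3333
q = 0.001261 m^3/s per m


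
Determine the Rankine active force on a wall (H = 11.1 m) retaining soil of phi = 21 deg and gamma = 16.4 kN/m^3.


Compute active earth pressure coefficient:
Ka = tan^2(45 - phi/2) = tan^2(34.5) = 0.472355
Compute active force:
Pa = 0.5 * Ka * gamma * H^2
Pa = 0.5 * 0.472355 * 16.4 * 11.1^2
Pa = 477.23 kN/m


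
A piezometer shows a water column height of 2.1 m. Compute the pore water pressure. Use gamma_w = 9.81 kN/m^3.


Using u = gamma_w * h_w
u = 9.81 * 2.1
u = 20.6 kPa


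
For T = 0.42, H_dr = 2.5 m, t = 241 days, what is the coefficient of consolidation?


Using cv = T * H_dr^2 / t
H_dr^2 = 2.5^2 = 6.25
cv = 0.42 * 6.25 / 241
cv = 0.01089 m^2/day


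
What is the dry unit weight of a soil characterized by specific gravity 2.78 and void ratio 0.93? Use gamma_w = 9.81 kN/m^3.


Result: 14.13 kN/m^3

Derivation:
Using gamma_d = Gs * gamma_w / (1 + e)
gamma_d = 2.78 * 9.81 / (1 + 0.93)
gamma_d = 2.78 * 9.81 / 1.93
gamma_d = 14.13 kN/m^3


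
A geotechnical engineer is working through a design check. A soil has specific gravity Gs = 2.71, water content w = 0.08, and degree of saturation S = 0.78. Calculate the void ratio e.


Using the relation e = Gs * w / S
e = 2.71 * 0.08 / 0.78
e = 0.2779


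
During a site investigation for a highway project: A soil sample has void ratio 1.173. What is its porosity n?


Using the relation n = e / (1 + e)
n = 1.173 / (1 + 1.173)
n = 1.173 / 2.173
n = 0.5398


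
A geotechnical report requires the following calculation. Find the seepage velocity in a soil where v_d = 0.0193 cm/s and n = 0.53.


Using v_s = v_d / n
v_s = 0.0193 / 0.53
v_s = 0.03642 cm/s


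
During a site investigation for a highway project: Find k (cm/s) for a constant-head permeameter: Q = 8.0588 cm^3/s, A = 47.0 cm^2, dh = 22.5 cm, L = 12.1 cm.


Compute hydraulic gradient:
i = dh / L = 22.5 / 12.1 = 1.8595
Then apply Darcy's law:
k = Q / (A * i)
k = 8.0588 / (47.0 * 1.8595)
k = 8.0588 / 87.3967
k = 0.092209 cm/s


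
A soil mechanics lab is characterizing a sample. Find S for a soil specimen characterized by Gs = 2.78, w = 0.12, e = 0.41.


Result: 0.8137

Derivation:
Using S = Gs * w / e
S = 2.78 * 0.12 / 0.41
S = 0.8137


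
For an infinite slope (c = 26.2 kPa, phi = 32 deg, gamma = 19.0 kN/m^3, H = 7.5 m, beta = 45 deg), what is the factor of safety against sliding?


Result: 0.993

Derivation:
Using Fs = c / (gamma*H*sin(beta)*cos(beta)) + tan(phi)/tan(beta)
Cohesion contribution = 26.2 / (19.0*7.5*sin(45)*cos(45))
Cohesion contribution = 0.367719
Friction contribution = tan(32)/tan(45) = 0.624869
Fs = 0.367719 + 0.624869
Fs = 0.993


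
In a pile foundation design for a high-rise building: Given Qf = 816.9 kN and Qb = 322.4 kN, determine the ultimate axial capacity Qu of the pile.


Result: 1139.3 kN

Derivation:
Using Qu = Qf + Qb
Qu = 816.9 + 322.4
Qu = 1139.3 kN


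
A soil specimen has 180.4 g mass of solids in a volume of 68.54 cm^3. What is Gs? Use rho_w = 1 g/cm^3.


Using Gs = m_s / (V_s * rho_w)
Since rho_w = 1 g/cm^3:
Gs = 180.4 / 68.54
Gs = 2.632


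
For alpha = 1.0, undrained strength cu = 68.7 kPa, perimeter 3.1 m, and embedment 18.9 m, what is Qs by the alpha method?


Using Qs = alpha * cu * perimeter * L
Qs = 1.0 * 68.7 * 3.1 * 18.9
Qs = 4025.13 kN


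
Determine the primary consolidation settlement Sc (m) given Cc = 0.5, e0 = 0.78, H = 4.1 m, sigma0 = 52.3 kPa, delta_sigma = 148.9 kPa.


Using Sc = Cc * H / (1 + e0) * log10((sigma0 + delta_sigma) / sigma0)
Stress ratio = (52.3 + 148.9) / 52.3 = 3.84704
log10(3.84704) = 0.585126
Cc * H / (1 + e0) = 0.5 * 4.1 / (1 + 0.78) = 1.15169
Sc = 1.15169 * 0.585126
Sc = 0.6739 m


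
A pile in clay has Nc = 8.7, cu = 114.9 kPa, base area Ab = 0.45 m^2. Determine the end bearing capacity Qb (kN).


Result: 449.83 kN

Derivation:
Using Qb = Nc * cu * Ab
Qb = 8.7 * 114.9 * 0.45
Qb = 449.83 kN


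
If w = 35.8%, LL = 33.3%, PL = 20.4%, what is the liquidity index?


Result: 1.194

Derivation:
First compute the plasticity index:
PI = LL - PL = 33.3 - 20.4 = 12.9
Then compute the liquidity index:
LI = (w - PL) / PI
LI = (35.8 - 20.4) / 12.9
LI = 1.194


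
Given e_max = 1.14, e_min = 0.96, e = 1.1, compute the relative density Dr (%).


Using Dr = (e_max - e) / (e_max - e_min) * 100
e_max - e = 1.14 - 1.1 = 0.04
e_max - e_min = 1.14 - 0.96 = 0.18
Dr = 0.04 / 0.18 * 100
Dr = 22.22 %


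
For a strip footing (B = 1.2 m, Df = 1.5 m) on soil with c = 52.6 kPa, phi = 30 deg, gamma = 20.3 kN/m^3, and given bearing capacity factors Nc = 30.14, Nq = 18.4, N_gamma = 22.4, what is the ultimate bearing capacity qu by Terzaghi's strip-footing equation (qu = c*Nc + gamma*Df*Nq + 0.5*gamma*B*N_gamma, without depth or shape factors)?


Compute qu = c*Nc + gamma*Df*Nq + 0.5*gamma*B*N_gamma
Term 1: 52.6 * 30.14 = 1585.364
Term 2: 20.3 * 1.5 * 18.4 = 560.28
Term 3: 0.5 * 20.3 * 1.2 * 22.4 = 272.832
qu = 1585.364 + 560.28 + 272.832
qu = 2418.48 kPa


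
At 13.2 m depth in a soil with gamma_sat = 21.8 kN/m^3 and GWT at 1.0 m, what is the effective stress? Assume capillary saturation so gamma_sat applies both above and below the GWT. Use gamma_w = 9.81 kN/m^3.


Total stress = gamma_sat * depth
sigma = 21.8 * 13.2 = 287.76 kPa
Pore water pressure u = gamma_w * (depth - d_wt)
u = 9.81 * (13.2 - 1.0) = 119.682 kPa
Effective stress = sigma - u
sigma' = 287.76 - 119.682 = 168.08 kPa


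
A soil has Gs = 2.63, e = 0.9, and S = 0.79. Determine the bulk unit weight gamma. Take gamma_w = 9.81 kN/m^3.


Result: 17.25 kN/m^3

Derivation:
Using gamma = gamma_w * (Gs + S*e) / (1 + e)
Numerator: Gs + S*e = 2.63 + 0.79*0.9 = 3.341
Denominator: 1 + e = 1 + 0.9 = 1.9
gamma = 9.81 * 3.341 / 1.9
gamma = 17.25 kN/m^3


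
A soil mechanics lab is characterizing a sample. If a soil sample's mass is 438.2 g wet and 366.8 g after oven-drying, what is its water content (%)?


Using w = (m_wet - m_dry) / m_dry * 100
m_wet - m_dry = 438.2 - 366.8 = 71.4 g
w = 71.4 / 366.8 * 100
w = 19.47 %


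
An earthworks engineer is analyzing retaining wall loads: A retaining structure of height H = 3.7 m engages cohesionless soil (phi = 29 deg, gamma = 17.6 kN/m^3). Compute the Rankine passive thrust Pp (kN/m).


Compute passive earth pressure coefficient:
Kp = tan^2(45 + phi/2) = tan^2(59.5) = 2.88206
Compute passive force:
Pp = 0.5 * Kp * gamma * H^2
Pp = 0.5 * 2.88206 * 17.6 * 3.7^2
Pp = 347.21 kN/m


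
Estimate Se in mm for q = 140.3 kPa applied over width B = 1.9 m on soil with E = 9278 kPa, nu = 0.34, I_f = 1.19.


Using Se = q * B * (1 - nu^2) * I_f / E
1 - nu^2 = 1 - 0.34^2 = 0.8844
Se = 140.3 * 1.9 * 0.8844 * 1.19 / 9278
Se = 0.030238 m
Convert to mm: Se = 0.030238 * 1000 = 30.238 mm


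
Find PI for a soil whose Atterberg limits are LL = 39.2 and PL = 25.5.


Result: 13.7

Derivation:
Using PI = LL - PL
PI = 39.2 - 25.5
PI = 13.7


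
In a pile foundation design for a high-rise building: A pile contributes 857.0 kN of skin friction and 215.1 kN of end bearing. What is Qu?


Using Qu = Qf + Qb
Qu = 857.0 + 215.1
Qu = 1072.1 kN


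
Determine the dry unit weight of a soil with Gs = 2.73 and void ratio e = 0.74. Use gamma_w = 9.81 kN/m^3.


Using gamma_d = Gs * gamma_w / (1 + e)
gamma_d = 2.73 * 9.81 / (1 + 0.74)
gamma_d = 2.73 * 9.81 / 1.74
gamma_d = 15.392 kN/m^3


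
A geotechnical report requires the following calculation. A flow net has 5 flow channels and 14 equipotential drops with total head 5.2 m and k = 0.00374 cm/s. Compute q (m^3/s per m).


Convert k to m/s for unit consistency with H:
k = 0.00374 cm/s = 0.00374 / 100 m/s = 3.74e-05 m/s
Using q = k * H * Nf / Nd
Nf / Nd = 5 / 14 = 0.3571
q = 3.74e-05 * 5.2 * 0.3571
q = 6.946e-05 m^3/s per m


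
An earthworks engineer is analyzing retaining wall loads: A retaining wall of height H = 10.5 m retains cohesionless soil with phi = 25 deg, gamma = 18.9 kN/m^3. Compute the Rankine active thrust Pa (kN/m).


Compute active earth pressure coefficient:
Ka = tan^2(45 - phi/2) = tan^2(32.5) = 0.405859
Compute active force:
Pa = 0.5 * Ka * gamma * H^2
Pa = 0.5 * 0.405859 * 18.9 * 10.5^2
Pa = 422.85 kN/m


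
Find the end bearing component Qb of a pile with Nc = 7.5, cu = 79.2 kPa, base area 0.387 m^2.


Result: 229.88 kN

Derivation:
Using Qb = Nc * cu * Ab
Qb = 7.5 * 79.2 * 0.387
Qb = 229.88 kN


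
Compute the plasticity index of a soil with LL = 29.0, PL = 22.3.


Using PI = LL - PL
PI = 29.0 - 22.3
PI = 6.7


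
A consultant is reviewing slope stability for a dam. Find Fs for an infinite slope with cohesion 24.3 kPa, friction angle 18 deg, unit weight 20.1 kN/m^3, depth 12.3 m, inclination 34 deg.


Using Fs = c / (gamma*H*sin(beta)*cos(beta)) + tan(phi)/tan(beta)
Cohesion contribution = 24.3 / (20.1*12.3*sin(34)*cos(34))
Cohesion contribution = 0.212016
Friction contribution = tan(18)/tan(34) = 0.481713
Fs = 0.212016 + 0.481713
Fs = 0.694


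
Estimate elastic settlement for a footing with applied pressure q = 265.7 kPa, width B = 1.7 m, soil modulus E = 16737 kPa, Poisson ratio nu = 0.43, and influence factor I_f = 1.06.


Result: 23.317 mm

Derivation:
Using Se = q * B * (1 - nu^2) * I_f / E
1 - nu^2 = 1 - 0.43^2 = 0.8151
Se = 265.7 * 1.7 * 0.8151 * 1.06 / 16737
Se = 0.023317 m
Convert to mm: Se = 0.023317 * 1000 = 23.317 mm


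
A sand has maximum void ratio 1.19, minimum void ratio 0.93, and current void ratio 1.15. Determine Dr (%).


Result: 15.38 %

Derivation:
Using Dr = (e_max - e) / (e_max - e_min) * 100
e_max - e = 1.19 - 1.15 = 0.04
e_max - e_min = 1.19 - 0.93 = 0.26
Dr = 0.04 / 0.26 * 100
Dr = 15.38 %


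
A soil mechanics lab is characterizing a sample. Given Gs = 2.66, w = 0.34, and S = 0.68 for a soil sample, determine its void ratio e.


Result: 1.33

Derivation:
Using the relation e = Gs * w / S
e = 2.66 * 0.34 / 0.68
e = 1.33


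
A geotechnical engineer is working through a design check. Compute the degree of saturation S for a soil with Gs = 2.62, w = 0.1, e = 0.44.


Using S = Gs * w / e
S = 2.62 * 0.1 / 0.44
S = 0.5955


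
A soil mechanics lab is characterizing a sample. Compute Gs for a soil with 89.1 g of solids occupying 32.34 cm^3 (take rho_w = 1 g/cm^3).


Using Gs = m_s / (V_s * rho_w)
Since rho_w = 1 g/cm^3:
Gs = 89.1 / 32.34
Gs = 2.755


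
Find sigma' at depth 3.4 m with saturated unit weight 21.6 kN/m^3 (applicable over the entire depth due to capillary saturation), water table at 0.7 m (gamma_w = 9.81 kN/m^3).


Total stress = gamma_sat * depth
sigma = 21.6 * 3.4 = 73.44 kPa
Pore water pressure u = gamma_w * (depth - d_wt)
u = 9.81 * (3.4 - 0.7) = 26.487 kPa
Effective stress = sigma - u
sigma' = 73.44 - 26.487 = 46.95 kPa


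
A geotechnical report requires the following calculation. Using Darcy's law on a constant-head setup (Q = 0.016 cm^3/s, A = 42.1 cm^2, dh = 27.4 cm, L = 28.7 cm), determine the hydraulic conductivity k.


Result: 0.000398 cm/s

Derivation:
Compute hydraulic gradient:
i = dh / L = 27.4 / 28.7 = 0.954704
Then apply Darcy's law:
k = Q / (A * i)
k = 0.016 / (42.1 * 0.954704)
k = 0.016 / 40.193
k = 0.000398 cm/s


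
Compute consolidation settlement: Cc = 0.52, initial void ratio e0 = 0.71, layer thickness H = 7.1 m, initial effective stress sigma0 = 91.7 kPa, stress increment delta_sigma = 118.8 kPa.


Result: 0.7792 m

Derivation:
Using Sc = Cc * H / (1 + e0) * log10((sigma0 + delta_sigma) / sigma0)
Stress ratio = (91.7 + 118.8) / 91.7 = 2.29553
log10(2.29553) = 0.360883
Cc * H / (1 + e0) = 0.52 * 7.1 / (1 + 0.71) = 2.15906
Sc = 2.15906 * 0.360883
Sc = 0.7792 m


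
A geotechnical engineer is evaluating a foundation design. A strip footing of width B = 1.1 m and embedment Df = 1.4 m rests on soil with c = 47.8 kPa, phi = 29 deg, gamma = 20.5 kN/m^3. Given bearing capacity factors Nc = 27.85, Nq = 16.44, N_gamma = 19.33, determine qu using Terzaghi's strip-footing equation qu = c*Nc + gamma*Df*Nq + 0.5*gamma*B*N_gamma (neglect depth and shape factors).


Result: 2021.0 kPa

Derivation:
Compute qu = c*Nc + gamma*Df*Nq + 0.5*gamma*B*N_gamma
Term 1: 47.8 * 27.85 = 1331.23
Term 2: 20.5 * 1.4 * 16.44 = 471.828
Term 3: 0.5 * 20.5 * 1.1 * 19.33 = 217.94575
qu = 1331.23 + 471.828 + 217.94575
qu = 2021.0 kPa


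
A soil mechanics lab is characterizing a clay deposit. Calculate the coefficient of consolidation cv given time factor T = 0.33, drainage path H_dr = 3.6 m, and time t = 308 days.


Using cv = T * H_dr^2 / t
H_dr^2 = 3.6^2 = 12.96
cv = 0.33 * 12.96 / 308
cv = 0.01389 m^2/day


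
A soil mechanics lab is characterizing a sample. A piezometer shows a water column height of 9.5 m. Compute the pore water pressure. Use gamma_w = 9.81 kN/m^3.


Result: 93.2 kPa

Derivation:
Using u = gamma_w * h_w
u = 9.81 * 9.5
u = 93.2 kPa


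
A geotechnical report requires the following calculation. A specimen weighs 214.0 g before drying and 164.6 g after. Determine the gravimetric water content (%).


Using w = (m_wet - m_dry) / m_dry * 100
m_wet - m_dry = 214.0 - 164.6 = 49.4 g
w = 49.4 / 164.6 * 100
w = 30.01 %


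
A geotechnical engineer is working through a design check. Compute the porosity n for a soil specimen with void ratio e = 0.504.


Using the relation n = e / (1 + e)
n = 0.504 / (1 + 0.504)
n = 0.504 / 1.504
n = 0.3351


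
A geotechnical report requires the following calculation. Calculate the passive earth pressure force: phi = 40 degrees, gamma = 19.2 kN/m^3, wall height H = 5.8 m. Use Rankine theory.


Compute passive earth pressure coefficient:
Kp = tan^2(45 + phi/2) = tan^2(65.0) = 4.59891
Compute passive force:
Pp = 0.5 * Kp * gamma * H^2
Pp = 0.5 * 4.59891 * 19.2 * 5.8^2
Pp = 1485.19 kN/m


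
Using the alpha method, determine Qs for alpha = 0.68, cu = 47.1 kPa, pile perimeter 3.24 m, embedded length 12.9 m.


Using Qs = alpha * cu * perimeter * L
Qs = 0.68 * 47.1 * 3.24 * 12.9
Qs = 1338.64 kN


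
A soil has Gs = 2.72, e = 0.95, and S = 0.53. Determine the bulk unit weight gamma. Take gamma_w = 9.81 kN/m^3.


Using gamma = gamma_w * (Gs + S*e) / (1 + e)
Numerator: Gs + S*e = 2.72 + 0.53*0.95 = 3.2235
Denominator: 1 + e = 1 + 0.95 = 1.95
gamma = 9.81 * 3.2235 / 1.95
gamma = 16.217 kN/m^3


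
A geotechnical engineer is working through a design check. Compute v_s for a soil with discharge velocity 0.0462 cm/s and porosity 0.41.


Result: 0.11268 cm/s

Derivation:
Using v_s = v_d / n
v_s = 0.0462 / 0.41
v_s = 0.11268 cm/s


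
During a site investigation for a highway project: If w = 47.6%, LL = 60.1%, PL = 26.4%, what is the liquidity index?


First compute the plasticity index:
PI = LL - PL = 60.1 - 26.4 = 33.7
Then compute the liquidity index:
LI = (w - PL) / PI
LI = (47.6 - 26.4) / 33.7
LI = 0.629


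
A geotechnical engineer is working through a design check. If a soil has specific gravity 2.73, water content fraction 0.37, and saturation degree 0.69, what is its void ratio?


Using the relation e = Gs * w / S
e = 2.73 * 0.37 / 0.69
e = 1.4639
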